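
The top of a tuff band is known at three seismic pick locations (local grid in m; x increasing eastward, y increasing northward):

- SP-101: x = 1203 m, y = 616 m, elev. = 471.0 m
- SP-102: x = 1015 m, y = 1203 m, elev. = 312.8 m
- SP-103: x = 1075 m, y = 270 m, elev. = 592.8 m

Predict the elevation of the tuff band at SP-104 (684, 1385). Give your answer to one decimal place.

Two edge vectors: SP-101→SP-102 = (-188, 587, -158.2), SP-101→SP-103 = (-128, -346, 121.8).
Normal n = (SP-101→SP-102) × (SP-101→SP-103) = (16759.4, 43148, 140184).
So ∂z/∂x = −n_x/n_z = −0.119553 and ∂z/∂y = −n_y/n_z = −0.307795.
Intercept c from SP-101: 471 + 143.82 + 189.60 = 804.42.
At (684, 1385): z = −81.8 − 426.3 + 804.42 = 296.4 m.

296.4 m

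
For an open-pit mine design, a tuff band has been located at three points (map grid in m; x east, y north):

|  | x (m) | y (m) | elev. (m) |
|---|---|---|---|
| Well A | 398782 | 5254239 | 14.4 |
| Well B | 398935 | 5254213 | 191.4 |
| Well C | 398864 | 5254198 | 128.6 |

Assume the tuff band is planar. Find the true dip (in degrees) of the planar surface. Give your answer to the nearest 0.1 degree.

51.5°

Let the plane be z = a·x + b·y + c.
Well B−Well A: 153a − 26b = 177;  Well C−Well A: 82a − 41b = 114.2.
Solving gives a = 1.03545, b = −0.71447.
Gradient magnitude |∇z| = √(a² + b²) = √(1.07216 + 0.51046) = 1.25802.
True dip = arctan(1.25802) = 51.5°, dipping toward NW (azimuth ≈ 305°).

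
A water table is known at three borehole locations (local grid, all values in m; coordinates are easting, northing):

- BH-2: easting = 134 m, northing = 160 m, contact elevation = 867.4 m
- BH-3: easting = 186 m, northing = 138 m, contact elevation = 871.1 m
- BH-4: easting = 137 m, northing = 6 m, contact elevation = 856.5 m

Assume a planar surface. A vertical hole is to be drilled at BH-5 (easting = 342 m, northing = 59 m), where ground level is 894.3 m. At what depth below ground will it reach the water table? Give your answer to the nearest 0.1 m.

Let the plane be z = a·easting + b·northing + c.
BH-3−BH-2: 52a − 22b = 3.7;  BH-4−BH-2: 3a − 154b = −10.9.
Solving gives a = 0.10194, b = 0.07277.
Then c = 867.4 − a·134 − b·160 = 842.10.
At (342, 59): z_contact = 34.86 + 4.29 + 842.10 = 881.25 m.
Depth below ground = 894.3 − 881.25 = 13.0 m.

13.0 m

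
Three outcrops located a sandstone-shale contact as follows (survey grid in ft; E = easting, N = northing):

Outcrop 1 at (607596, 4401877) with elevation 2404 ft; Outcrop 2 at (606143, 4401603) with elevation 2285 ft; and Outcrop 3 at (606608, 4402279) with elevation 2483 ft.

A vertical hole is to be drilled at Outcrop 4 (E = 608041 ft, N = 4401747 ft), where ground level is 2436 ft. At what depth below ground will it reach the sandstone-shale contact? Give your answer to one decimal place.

Let the plane be z = a·E + b·N + c.
Outcrop 2−Outcrop 1: −1453a − 274b = −119;  Outcrop 3−Outcrop 1: −988a + 402b = 79.
Solving gives a = 0.030640440, b = 0.271822774.
Then c = 2404 − a·607596 − b·4401877 = −1212743.43.
At (608041, 4401747): z_contact = 18630.64 + 1196495.08 − 1212743.43 = 2382.30 ft.
Depth below ground = 2436 − 2382.30 = 53.7 ft.

53.7 ft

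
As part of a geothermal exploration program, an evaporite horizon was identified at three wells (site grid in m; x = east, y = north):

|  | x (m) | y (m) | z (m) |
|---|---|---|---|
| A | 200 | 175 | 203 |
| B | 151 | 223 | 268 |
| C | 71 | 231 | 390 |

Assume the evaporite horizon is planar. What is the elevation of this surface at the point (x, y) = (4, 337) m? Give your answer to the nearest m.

Let the plane be z = a·x + b·y + c.
B−A: −49a + 48b = 65;  C−A: −129a + 56b = 187.
Solving gives a = −1.54756, b = −0.22564.
Then c = 203 − a·200 − b·175 = 552.00.
At (4, 337): z = −6.2 − 76.0 + 552.00 = 469.8 m.

470 m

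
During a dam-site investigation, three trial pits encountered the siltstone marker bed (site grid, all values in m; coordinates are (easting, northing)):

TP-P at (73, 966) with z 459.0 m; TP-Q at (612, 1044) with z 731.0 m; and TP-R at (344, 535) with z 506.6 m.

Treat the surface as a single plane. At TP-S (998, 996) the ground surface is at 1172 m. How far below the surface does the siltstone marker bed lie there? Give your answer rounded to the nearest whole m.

Two edge vectors: TP-P→TP-Q = (539, 78, 272), TP-P→TP-R = (271, -431, 47.6).
Normal n = (TP-P→TP-Q) × (TP-P→TP-R) = (120944.8, 48055.6, -253447).
So ∂z/∂E = −n_x/n_z = 0.47720 and ∂z/∂N = −n_y/n_z = 0.18961.
Intercept c from TP-P: 459 − 34.84 − 183.16 = 241.00.
At (998, 996): z_contact = 476.2 + 188.8 + 241.00 = 906.1 m.
Depth below ground = 1172 − 906.1 = 266 m.

266 m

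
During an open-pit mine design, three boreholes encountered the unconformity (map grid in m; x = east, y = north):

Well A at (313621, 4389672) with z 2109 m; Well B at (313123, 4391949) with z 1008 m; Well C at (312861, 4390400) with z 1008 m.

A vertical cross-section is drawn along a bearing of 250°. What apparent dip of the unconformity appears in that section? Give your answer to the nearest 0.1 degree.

Let the plane be z = a·x + b·y + c.
Well B−Well A: −498a + 2277b = −1101;  Well C−Well A: −760a + 728b = −1101.
Solving gives a = 1.24670, b = −0.21087.
Unit vector along 250° is (sin 250°, cos 250°) = (-0.9397, -0.3420).
Slope in that direction = a·(-0.9397) + b·(-0.3420) = −1.09939.
Apparent dip = arctan|1.09939| = 47.7° (true dip is 51.7°, so apparent ≤ true as expected).

47.7°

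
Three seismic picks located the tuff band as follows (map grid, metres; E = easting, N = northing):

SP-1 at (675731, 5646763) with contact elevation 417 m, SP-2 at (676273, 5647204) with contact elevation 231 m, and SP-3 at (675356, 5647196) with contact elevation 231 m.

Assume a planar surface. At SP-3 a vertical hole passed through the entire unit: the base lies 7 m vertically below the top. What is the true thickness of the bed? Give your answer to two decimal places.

Two edge vectors: SP-1→SP-2 = (542, 441, -186), SP-1→SP-3 = (-375, 433, -186).
Normal n = (SP-1→SP-2) × (SP-1→SP-3) = (-1488, 170562, 400061).
So ∂z/∂E = −n_x/n_z = 0.00372 and ∂z/∂N = −n_y/n_z = −0.42634.
|∇z| = √(a²+b²) = 0.42636, so dip δ = arctan(0.42636) = 23.09°.
True thickness = vertical thickness × cos δ = 7 × cos 23.09° = 6.44 m.

6.44 m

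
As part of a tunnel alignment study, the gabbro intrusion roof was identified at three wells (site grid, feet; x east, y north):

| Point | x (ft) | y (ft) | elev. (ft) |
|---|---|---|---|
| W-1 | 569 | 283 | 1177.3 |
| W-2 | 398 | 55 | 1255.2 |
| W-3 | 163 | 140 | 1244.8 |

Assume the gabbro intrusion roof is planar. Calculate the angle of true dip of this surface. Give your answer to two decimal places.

Two edge vectors: W-1→W-2 = (-171, -228, 77.9), W-1→W-3 = (-406, -143, 67.5).
Normal n = (W-1→W-2) × (W-1→W-3) = (-4250.3, -20084.9, -68115).
So ∂z/∂x = −n_x/n_z = −0.06240 and ∂z/∂y = −n_y/n_z = −0.29487.
Gradient magnitude |∇z| = √(a² + b²) = √(0.00389 + 0.08695) = 0.30140.
True dip = arctan(0.30140) = 16.77°, dipping toward NNE (azimuth ≈ 012°).

16.77°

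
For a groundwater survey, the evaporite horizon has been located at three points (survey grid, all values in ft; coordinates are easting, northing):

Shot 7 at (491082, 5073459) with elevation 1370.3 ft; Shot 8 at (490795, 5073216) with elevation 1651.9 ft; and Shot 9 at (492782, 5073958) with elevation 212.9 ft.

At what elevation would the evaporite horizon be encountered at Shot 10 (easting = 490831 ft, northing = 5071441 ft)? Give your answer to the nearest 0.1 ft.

2596.9 ft

Let the plane be z = a·easting + b·northing + c.
Shot 8−Shot 7: −287a − 243b = 281.6;  Shot 9−Shot 7: 1700a + 499b = −1157.4.
Solving gives a = −0.521439714, b = −0.542990955.
Then c = 1370.3 − a·491082 − b·5073459 = 3012282.31.
At (490831, 5071441): z = −255938.8 − 2753746.6 + 3012282.31 = 2596.9 ft.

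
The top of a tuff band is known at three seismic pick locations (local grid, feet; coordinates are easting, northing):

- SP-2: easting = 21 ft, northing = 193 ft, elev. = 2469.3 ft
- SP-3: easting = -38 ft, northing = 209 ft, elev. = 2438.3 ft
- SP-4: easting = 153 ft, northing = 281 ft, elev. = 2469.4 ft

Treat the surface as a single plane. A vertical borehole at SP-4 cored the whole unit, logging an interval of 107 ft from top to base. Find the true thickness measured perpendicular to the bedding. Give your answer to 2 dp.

Let the plane be z = a·easting + b·northing + c.
SP-3−SP-2: −59a + 16b = −31;  SP-4−SP-2: 132a + 88b = 0.1.
Solving gives a = 0.37371, b = −0.55943.
|∇z| = √(a²+b²) = 0.67278, so dip δ = arctan(0.67278) = 33.93°.
True thickness = vertical thickness × cos δ = 107 × cos 33.93° = 88.78 ft.

88.78 ft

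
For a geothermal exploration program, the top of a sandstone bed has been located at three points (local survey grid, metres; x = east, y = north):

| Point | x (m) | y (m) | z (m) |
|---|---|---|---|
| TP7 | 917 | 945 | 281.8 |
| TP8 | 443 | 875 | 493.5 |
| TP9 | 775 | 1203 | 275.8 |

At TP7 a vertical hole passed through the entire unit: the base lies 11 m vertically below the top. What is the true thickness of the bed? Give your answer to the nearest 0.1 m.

9.9 m

Let the plane be z = a·x + b·y + c.
TP8−TP7: −474a − 70b = 211.7;  TP9−TP7: −142a + 258b = −6.
Solving gives a = −0.40988, b = −0.24885.
|∇z| = √(a²+b²) = 0.47950, so dip δ = arctan(0.47950) = 25.62°.
True thickness = vertical thickness × cos δ = 11 × cos 25.62° = 9.9 m.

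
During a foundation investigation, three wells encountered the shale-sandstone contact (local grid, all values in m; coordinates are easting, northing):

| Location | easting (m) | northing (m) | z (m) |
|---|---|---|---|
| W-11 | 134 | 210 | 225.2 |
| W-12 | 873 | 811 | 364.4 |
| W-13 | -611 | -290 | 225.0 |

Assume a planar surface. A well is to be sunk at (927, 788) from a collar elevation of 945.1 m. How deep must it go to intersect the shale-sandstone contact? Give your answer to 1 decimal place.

Two edge vectors: W-11→W-12 = (739, 601, 139.2), W-11→W-13 = (-745, -500, -0.2).
Normal n = (W-11→W-12) × (W-11→W-13) = (69479.8, -103556.2, 78245).
So ∂z/∂easting = −n_x/n_z = −0.88798 and ∂z/∂northing = −n_y/n_z = 1.32349.
Intercept c from W-11: 225.2 + 118.99 − 277.93 = 66.26.
At (927, 788): z_contact = −823.16 + 1042.91 + 66.26 = 286.01 m.
Depth below ground = 945.1 − 286.01 = 659.1 m.

659.1 m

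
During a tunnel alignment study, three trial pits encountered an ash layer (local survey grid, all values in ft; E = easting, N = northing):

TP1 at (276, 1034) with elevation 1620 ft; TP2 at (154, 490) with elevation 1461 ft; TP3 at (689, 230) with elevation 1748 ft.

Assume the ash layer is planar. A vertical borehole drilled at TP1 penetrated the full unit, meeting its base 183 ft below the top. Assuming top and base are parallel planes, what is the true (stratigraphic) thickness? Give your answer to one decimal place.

154.8 ft

Let the plane be z = a·E + b·N + c.
TP2−TP1: −122a − 544b = −159;  TP3−TP1: 413a − 804b = 128.
Solving gives a = 0.61181, b = 0.15507.
|∇z| = √(a²+b²) = 0.63116, so dip δ = arctan(0.63116) = 32.26°.
True thickness = vertical thickness × cos δ = 183 × cos 32.26° = 154.8 ft.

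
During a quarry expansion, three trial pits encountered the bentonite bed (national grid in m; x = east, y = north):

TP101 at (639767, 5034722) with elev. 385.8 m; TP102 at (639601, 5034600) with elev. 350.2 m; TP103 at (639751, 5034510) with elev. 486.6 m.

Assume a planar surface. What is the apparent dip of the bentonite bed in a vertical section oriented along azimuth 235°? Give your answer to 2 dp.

10.78°

Let the plane be z = a·x + b·y + c.
TP102−TP101: −166a − 122b = −35.6;  TP103−TP101: −16a − 212b = 100.8.
Solving gives a = 0.59702, b = −0.52053.
Unit vector along 235° is (sin 235°, cos 235°) = (-0.8192, -0.5736).
Slope in that direction = a·(-0.8192) + b·(-0.5736) = −0.19048.
Apparent dip = arctan|0.19048| = 10.78° (true dip is 38.4°, so apparent ≤ true as expected).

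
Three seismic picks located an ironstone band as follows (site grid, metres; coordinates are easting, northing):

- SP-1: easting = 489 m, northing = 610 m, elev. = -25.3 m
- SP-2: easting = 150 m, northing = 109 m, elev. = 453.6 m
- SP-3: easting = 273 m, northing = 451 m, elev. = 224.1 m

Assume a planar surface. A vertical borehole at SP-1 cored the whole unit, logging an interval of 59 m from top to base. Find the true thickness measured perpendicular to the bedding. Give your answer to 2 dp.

Let the plane be z = a·easting + b·northing + c.
SP-2−SP-1: −339a − 501b = 478.9;  SP-3−SP-1: −216a − 159b = 249.4.
Solving gives a = −0.89854, b = −0.34789.
|∇z| = √(a²+b²) = 0.96354, so dip δ = arctan(0.96354) = 43.94°.
True thickness = vertical thickness × cos δ = 59 × cos 43.94° = 42.49 m.

42.49 m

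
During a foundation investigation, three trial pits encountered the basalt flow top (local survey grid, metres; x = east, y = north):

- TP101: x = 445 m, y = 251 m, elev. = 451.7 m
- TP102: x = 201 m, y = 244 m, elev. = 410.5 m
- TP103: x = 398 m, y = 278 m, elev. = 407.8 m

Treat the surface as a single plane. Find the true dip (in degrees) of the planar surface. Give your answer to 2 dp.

52.11°

Two edge vectors: TP101→TP102 = (-244, -7, -41.2), TP101→TP103 = (-47, 27, -43.9).
Normal n = (TP101→TP102) × (TP101→TP103) = (1419.7, -8775.2, -6917).
So ∂z/∂x = −n_x/n_z = 0.20525 and ∂z/∂y = −n_y/n_z = −1.26864.
Gradient magnitude |∇z| = √(a² + b²) = √(0.04213 + 1.60945) = 1.28514.
True dip = arctan(1.28514) = 52.11°, dipping toward N (azimuth ≈ 351°).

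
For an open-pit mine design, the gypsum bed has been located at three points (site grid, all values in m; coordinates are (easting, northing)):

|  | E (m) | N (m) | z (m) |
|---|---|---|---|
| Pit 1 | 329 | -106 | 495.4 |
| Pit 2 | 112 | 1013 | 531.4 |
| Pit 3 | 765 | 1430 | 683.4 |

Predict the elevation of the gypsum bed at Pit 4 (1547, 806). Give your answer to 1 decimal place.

Two edge vectors: Pit 1→Pit 2 = (-217, 1119, 36), Pit 1→Pit 3 = (436, 1536, 188).
Normal n = (Pit 1→Pit 2) × (Pit 1→Pit 3) = (155076, 56492, -821196).
So ∂z/∂E = −n_x/n_z = 0.188842 and ∂z/∂N = −n_y/n_z = 0.068792.
Intercept c from Pit 1: 495.4 − 62.13 + 7.29 = 440.56.
At (1547, 806): z = 292.1 + 55.4 + 440.56 = 788.1 m.

788.1 m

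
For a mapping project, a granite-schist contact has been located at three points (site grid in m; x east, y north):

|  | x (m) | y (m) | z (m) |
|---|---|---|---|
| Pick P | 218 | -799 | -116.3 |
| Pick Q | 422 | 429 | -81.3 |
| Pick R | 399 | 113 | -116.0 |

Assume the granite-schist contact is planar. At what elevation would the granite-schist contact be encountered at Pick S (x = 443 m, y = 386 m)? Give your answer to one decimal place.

Let the plane be z = a·x + b·y + c.
Pick Q−Pick P: 204a + 1228b = 35;  Pick R−Pick P: 181a + 912b = 0.3.
Solving gives a = −0.87111, b = 0.17321.
Then c = -116.3 − a·218 − b·-799 = 212.00.
At (443, 386): z = −385.9 + 66.9 + 212.00 = -107.0 m.

-107.0 m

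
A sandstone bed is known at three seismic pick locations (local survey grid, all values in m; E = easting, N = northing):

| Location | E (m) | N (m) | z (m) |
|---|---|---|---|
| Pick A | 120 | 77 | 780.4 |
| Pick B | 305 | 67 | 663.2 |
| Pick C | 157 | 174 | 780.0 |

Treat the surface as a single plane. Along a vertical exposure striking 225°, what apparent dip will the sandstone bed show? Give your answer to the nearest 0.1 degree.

Let the plane be z = a·E + b·N + c.
Pick B−Pick A: 185a − 10b = −117.2;  Pick C−Pick A: 37a + 97b = −0.4.
Solving gives a = −0.62093, b = 0.23273.
Unit vector along 225° is (sin 225°, cos 225°) = (-0.7071, -0.7071).
Slope in that direction = a·(-0.7071) + b·(-0.7071) = 0.27450.
Apparent dip = arctan|0.27450| = 15.3° (true dip is 33.5°, so apparent ≤ true as expected).

15.3°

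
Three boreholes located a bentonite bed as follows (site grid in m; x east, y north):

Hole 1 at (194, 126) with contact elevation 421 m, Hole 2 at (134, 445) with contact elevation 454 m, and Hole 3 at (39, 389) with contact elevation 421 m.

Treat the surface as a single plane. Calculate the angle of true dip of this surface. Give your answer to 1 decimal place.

16.7°

Two edge vectors: Hole 1→Hole 2 = (-60, 319, 33), Hole 1→Hole 3 = (-155, 263, 0).
Normal n = (Hole 1→Hole 2) × (Hole 1→Hole 3) = (-8679, -5115, 33665).
So ∂z/∂x = −n_x/n_z = 0.25780 and ∂z/∂y = −n_y/n_z = 0.15194.
Gradient magnitude |∇z| = √(a² + b²) = √(0.06646 + 0.02309) = 0.29925.
True dip = arctan(0.29925) = 16.7°, dipping toward WSW (azimuth ≈ 239°).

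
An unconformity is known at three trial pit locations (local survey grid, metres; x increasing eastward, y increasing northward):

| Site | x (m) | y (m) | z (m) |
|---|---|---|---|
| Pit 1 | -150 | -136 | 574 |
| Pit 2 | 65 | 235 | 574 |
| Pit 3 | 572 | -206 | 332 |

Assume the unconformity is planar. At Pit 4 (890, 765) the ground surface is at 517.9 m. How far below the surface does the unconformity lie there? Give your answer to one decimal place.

Two edge vectors: Pit 1→Pit 2 = (215, 371, 0), Pit 1→Pit 3 = (722, -70, -242).
Normal n = (Pit 1→Pit 2) × (Pit 1→Pit 3) = (-89782, 52030, -282912).
So ∂z/∂x = −n_x/n_z = −0.31735 and ∂z/∂y = −n_y/n_z = 0.18391.
Intercept c from Pit 1: 574 − 47.60 + 25.01 = 551.41.
At (890, 765): z_contact = −282.44 + 140.69 + 551.41 = 409.66 m.
Depth below ground = 517.9 − 409.66 = 108.2 m.

108.2 m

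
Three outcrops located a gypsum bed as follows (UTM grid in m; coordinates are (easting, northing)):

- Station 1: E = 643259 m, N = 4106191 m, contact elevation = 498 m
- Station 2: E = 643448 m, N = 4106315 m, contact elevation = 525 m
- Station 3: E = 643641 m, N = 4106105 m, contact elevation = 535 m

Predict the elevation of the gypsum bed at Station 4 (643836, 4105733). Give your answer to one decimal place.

536.8 m

Let the plane be z = a·E + b·N + c.
Station 2−Station 1: 189a + 124b = 27;  Station 3−Station 1: 382a − 86b = 37.
Solving gives a = 0.108610229, b = 0.052198925.
Then c = 498 − a·643259 − b·4106191 = −283705.26.
At (643836, 4105733): z = 69927.2 + 214314.8 − 283705.26 = 536.8 m.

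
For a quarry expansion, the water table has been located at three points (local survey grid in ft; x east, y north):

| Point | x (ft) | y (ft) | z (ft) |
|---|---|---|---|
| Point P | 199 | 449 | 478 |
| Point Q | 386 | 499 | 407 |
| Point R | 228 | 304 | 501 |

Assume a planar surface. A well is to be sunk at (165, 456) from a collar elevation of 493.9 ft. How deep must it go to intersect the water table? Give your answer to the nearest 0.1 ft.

Two edge vectors: Point P→Point Q = (187, 50, -71), Point P→Point R = (29, -145, 23).
Normal n = (Point P→Point Q) × (Point P→Point R) = (-9145, -6360, -28565).
So ∂z/∂x = −n_x/n_z = −0.32015 and ∂z/∂y = −n_y/n_z = −0.22265.
Intercept c from Point P: 478 + 63.71 + 99.97 = 641.68.
At (165, 456): z_contact = −52.82 − 101.53 + 641.68 = 487.33 ft.
Depth below ground = 493.9 − 487.33 = 6.6 ft.

6.6 ft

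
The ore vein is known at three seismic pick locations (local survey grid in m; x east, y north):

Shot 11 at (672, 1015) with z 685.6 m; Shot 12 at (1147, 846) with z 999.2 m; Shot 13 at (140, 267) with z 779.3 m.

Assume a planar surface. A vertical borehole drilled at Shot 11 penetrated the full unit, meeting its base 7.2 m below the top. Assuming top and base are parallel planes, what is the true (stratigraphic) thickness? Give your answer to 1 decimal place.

5.9 m

Let the plane be z = a·x + b·y + c.
Shot 12−Shot 11: 475a − 169b = 313.6;  Shot 13−Shot 11: −532a − 748b = 93.7.
Solving gives a = 0.49132, b = −0.47471.
|∇z| = √(a²+b²) = 0.68318, so dip δ = arctan(0.68318) = 34.34°.
True thickness = vertical thickness × cos δ = 7.2 × cos 34.34° = 5.9 m.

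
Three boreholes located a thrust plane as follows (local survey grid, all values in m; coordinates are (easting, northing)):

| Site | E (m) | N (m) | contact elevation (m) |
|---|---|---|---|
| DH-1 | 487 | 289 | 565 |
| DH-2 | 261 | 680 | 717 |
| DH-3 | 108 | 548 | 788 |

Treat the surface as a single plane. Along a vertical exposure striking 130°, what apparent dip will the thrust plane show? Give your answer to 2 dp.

24.72°

Let the plane be z = a·E + b·N + c.
DH-2−DH-1: −226a + 391b = 152;  DH-3−DH-1: −379a + 259b = 223.
Solving gives a = −0.53343, b = 0.08042.
Unit vector along 130° is (sin 130°, cos 130°) = (0.7660, -0.6428).
Slope in that direction = a·(0.7660) + b·(-0.6428) = −0.46033.
Apparent dip = arctan|0.46033| = 24.72° (true dip is 28.3°, so apparent ≤ true as expected).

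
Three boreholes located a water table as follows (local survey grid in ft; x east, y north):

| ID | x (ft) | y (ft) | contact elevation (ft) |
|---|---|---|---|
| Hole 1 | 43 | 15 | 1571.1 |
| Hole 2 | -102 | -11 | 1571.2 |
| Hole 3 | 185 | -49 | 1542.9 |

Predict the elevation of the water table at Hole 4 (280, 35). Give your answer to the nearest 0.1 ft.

1563.9 ft

Let the plane be z = a·x + b·y + c.
Hole 2−Hole 1: −145a − 26b = 0.1;  Hole 3−Hole 1: 142a − 64b = −28.2.
Solving gives a = −0.05702, b = 0.31412.
Then c = 1571.1 − a·43 − b·15 = 1568.84.
At (280, 35): z = −16.0 + 11.0 + 1568.84 = 1563.9 ft.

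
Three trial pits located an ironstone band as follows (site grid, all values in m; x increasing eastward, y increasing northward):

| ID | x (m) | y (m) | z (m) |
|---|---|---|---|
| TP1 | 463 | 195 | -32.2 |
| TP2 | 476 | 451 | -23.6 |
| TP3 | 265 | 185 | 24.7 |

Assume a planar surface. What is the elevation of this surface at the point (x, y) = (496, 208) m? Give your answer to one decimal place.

-41.1 m

Let the plane be z = a·x + b·y + c.
TP2−TP1: 13a + 256b = 8.6;  TP3−TP1: −198a − 10b = 56.9.
Solving gives a = −0.28981, b = 0.04831.
Then c = -32.2 − a·463 − b·195 = 92.56.
At (496, 208): z = −143.7 + 10.0 + 92.56 = -41.1 m.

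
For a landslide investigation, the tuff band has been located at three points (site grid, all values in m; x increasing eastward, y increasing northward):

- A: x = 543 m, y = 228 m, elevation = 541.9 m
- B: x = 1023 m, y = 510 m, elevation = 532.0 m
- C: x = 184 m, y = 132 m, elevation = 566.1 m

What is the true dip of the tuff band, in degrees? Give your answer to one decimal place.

Let the plane be z = a·x + b·y + c.
B−A: 480a + 282b = −9.9;  C−A: −359a − 96b = 24.2.
Solving gives a = −0.10649, b = 0.14616.
Gradient magnitude |∇z| = √(a² + b²) = √(0.01134 + 0.02136) = 0.18084.
True dip = arctan(0.18084) = 10.3°, dipping toward SE (azimuth ≈ 144°).

10.3°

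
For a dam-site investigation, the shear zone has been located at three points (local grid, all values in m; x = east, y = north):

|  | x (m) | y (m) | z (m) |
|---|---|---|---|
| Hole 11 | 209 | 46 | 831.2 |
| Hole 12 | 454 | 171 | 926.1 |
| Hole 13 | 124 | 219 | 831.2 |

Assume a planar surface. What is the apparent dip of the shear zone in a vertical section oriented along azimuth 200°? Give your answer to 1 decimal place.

Two edge vectors: Hole 11→Hole 12 = (245, 125, 94.9), Hole 11→Hole 13 = (-85, 173, 0).
Normal n = (Hole 11→Hole 12) × (Hole 11→Hole 13) = (-16417.7, -8066.5, 53010).
So ∂z/∂x = −n_x/n_z = 0.30971 and ∂z/∂y = −n_y/n_z = 0.15217.
Unit vector along 200° is (sin 200°, cos 200°) = (-0.3420, -0.9397).
Slope in that direction = a·(-0.3420) + b·(-0.9397) = −0.24892.
Apparent dip = arctan|0.24892| = 14.0° (true dip is 19.0°, so apparent ≤ true as expected).

14.0°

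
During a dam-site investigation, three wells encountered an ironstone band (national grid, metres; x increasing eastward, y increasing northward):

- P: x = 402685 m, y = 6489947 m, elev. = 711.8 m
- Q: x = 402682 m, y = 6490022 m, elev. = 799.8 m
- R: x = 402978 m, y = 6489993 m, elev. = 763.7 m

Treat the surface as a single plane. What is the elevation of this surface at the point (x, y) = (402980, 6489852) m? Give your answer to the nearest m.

598 m

Two edge vectors: P→Q = (-3, 75, 88), P→R = (293, 46, 51.9).
Normal n = (P→Q) × (P→R) = (-155.5, 25939.7, -22113).
So ∂z/∂x = −n_x/n_z = −0.00703206 and ∂z/∂y = −n_y/n_z = 1.17305205.
Intercept c from P: 711.8 + 2831.71 − 7613045.64 = −7609502.13.
At (402980, 6489852): z = −2833.8 + 7612934.2 − 7609502.13 = 598.3 m.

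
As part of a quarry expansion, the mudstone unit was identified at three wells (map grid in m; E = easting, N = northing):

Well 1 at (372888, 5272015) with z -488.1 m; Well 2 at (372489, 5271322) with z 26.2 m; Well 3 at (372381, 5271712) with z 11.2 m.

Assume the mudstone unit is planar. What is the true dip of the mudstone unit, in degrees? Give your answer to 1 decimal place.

Two edge vectors: Well 1→Well 2 = (-399, -693, 514.3), Well 1→Well 3 = (-507, -303, 499.3).
Normal n = (Well 1→Well 2) × (Well 1→Well 3) = (-190182, -61529.4, -230454).
So ∂z/∂E = −n_x/n_z = −0.82525 and ∂z/∂N = −n_y/n_z = −0.26699.
Gradient magnitude |∇z| = √(a² + b²) = √(0.68104 + 0.07128) = 0.86736.
True dip = arctan(0.86736) = 40.9°, dipping toward ENE (azimuth ≈ 072°).

40.9°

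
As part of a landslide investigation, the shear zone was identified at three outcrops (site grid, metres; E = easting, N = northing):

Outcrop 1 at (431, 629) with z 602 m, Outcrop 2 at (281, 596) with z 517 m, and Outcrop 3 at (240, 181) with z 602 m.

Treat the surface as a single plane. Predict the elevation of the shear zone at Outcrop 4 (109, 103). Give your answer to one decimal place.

540.9 m

Let the plane be z = a·E + b·N + c.
Outcrop 2−Outcrop 1: −150a − 33b = −85;  Outcrop 3−Outcrop 1: −191a − 448b = 0.
Solving gives a = 0.62532, b = −0.26660.
Then c = 602 − a·431 − b·629 = 500.18.
At (109, 103): z = 68.2 − 27.5 + 500.18 = 540.9 m.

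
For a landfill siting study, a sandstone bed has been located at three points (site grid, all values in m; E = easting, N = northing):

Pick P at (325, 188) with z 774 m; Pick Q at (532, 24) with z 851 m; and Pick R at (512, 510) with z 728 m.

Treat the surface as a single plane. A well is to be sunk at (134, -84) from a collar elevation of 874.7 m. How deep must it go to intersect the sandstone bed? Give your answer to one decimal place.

Two edge vectors: Pick P→Pick Q = (207, -164, 77), Pick P→Pick R = (187, 322, -46).
Normal n = (Pick P→Pick Q) × (Pick P→Pick R) = (-17250, 23921, 97322).
So ∂z/∂E = −n_x/n_z = 0.17725 and ∂z/∂N = −n_y/n_z = −0.24579.
Intercept c from Pick P: 774 − 57.61 + 46.21 = 762.60.
At (134, -84): z_contact = 23.75 + 20.65 + 762.60 = 807.00 m.
Depth below ground = 874.7 − 807.00 = 67.7 m.

67.7 m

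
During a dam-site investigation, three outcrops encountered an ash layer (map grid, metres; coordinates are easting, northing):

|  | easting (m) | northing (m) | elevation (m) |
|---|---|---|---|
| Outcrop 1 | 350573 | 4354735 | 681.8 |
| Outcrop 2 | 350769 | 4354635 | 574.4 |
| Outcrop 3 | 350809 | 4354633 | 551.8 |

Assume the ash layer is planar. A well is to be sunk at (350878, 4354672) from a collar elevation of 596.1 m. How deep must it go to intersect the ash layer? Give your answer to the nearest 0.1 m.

84.9 m

Let the plane be z = a·easting + b·northing + c.
Outcrop 2−Outcrop 1: 196a − 100b = −107.4;  Outcrop 3−Outcrop 1: 236a − 102b = −130.
Solving gives a = −0.566851441, b = −0.037028825.
Then c = 681.8 − a·350573 − b·4354735 = 360655.33.
At (350878, 4354672): z_contact = −198895.70 − 161248.39 + 360655.33 = 511.24 m.
Depth below ground = 596.1 − 511.24 = 84.9 m.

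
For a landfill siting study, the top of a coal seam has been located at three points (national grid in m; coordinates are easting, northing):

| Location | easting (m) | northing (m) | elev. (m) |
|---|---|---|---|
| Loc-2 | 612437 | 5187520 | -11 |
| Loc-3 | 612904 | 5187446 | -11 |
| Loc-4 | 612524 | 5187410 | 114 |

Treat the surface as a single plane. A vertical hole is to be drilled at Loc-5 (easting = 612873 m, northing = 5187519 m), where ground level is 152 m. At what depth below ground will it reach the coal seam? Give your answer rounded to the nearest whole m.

Let the plane be z = a·easting + b·northing + c.
Loc-3−Loc-2: 467a − 74b = 0;  Loc-4−Loc-2: 87a − 110b = 125.
Solving gives a = −0.20586664, b = −1.29918544.
Then c = -11 − a·612437 − b·5187520 = 6865619.78.
At (612873, 5187519): z_contact = −126170.1 − 6739549.1 + 6865619.78 = -99.5 m.
Depth below ground = 152 − (-99.5) = 251 m.

251 m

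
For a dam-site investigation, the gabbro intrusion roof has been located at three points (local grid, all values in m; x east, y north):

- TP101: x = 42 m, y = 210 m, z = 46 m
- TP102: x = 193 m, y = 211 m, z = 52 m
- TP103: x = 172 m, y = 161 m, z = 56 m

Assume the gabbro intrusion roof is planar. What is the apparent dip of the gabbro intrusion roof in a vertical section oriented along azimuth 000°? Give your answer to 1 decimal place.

Two edge vectors: TP101→TP102 = (151, 1, 6), TP101→TP103 = (130, -49, 10).
Normal n = (TP101→TP102) × (TP101→TP103) = (304, -730, -7529).
So ∂z/∂x = −n_x/n_z = 0.04038 and ∂z/∂y = −n_y/n_z = −0.09696.
Unit vector along 000° is (sin 0°, cos 0°) = (0.0000, 1.0000).
Slope in that direction = a·(0.0000) + b·(1.0000) = −0.09696.
Apparent dip = arctan|0.09696| = 5.5° (true dip is 6.0°, so apparent ≤ true as expected).

5.5°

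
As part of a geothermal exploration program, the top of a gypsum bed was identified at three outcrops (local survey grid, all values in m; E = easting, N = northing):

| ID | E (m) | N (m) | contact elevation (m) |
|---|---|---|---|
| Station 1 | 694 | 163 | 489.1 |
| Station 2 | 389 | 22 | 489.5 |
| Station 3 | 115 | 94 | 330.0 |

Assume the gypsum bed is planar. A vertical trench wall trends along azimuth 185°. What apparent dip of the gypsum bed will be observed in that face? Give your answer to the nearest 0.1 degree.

37.6°

Let the plane be z = a·E + b·N + c.
Station 2−Station 1: −305a − 141b = 0.4;  Station 3−Station 1: −579a − 69b = −159.1.
Solving gives a = 0.37068, b = −0.80465.
Unit vector along 185° is (sin 185°, cos 185°) = (-0.0872, -0.9962).
Slope in that direction = a·(-0.0872) + b·(-0.9962) = 0.76928.
Apparent dip = arctan|0.76928| = 37.6° (true dip is 41.5°, so apparent ≤ true as expected).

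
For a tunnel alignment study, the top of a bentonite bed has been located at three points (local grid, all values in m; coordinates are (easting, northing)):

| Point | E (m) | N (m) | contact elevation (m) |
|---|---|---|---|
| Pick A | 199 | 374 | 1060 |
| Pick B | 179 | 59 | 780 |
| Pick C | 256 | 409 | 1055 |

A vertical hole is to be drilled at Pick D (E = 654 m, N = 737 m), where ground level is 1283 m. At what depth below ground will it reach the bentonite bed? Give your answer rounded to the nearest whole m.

185 m

Let the plane be z = a·E + b·N + c.
Pick B−Pick A: −20a − 315b = −280;  Pick C−Pick A: 57a + 35b = −5.
Solving gives a = −0.65923, b = 0.93074.
Then c = 1060 − a·199 − b·374 = 843.09.
At (654, 737): z_contact = −431.1 + 686.0 + 843.09 = 1097.9 m.
Depth below ground = 1283 − 1097.9 = 185 m.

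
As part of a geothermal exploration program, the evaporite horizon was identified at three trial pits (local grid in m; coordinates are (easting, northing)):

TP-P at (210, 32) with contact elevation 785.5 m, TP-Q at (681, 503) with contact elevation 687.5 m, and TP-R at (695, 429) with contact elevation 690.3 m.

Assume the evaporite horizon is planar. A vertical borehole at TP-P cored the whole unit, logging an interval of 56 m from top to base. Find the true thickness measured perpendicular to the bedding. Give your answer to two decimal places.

Let the plane be z = a·E + b·N + c.
TP-Q−TP-P: 471a + 471b = −98;  TP-R−TP-P: 485a + 397b = −95.2.
Solving gives a = −0.14315, b = −0.06492.
|∇z| = √(a²+b²) = 0.15718, so dip δ = arctan(0.15718) = 8.93°.
True thickness = vertical thickness × cos δ = 56 × cos 8.93° = 55.32 m.

55.32 m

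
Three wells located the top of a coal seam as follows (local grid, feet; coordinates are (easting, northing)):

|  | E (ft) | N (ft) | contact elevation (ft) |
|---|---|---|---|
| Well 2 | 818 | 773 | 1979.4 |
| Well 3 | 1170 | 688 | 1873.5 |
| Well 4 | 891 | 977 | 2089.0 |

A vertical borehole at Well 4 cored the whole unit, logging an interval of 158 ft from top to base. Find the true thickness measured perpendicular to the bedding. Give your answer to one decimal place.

134.6 ft

Two edge vectors: Well 2→Well 3 = (352, -85, -105.9), Well 2→Well 4 = (73, 204, 109.6).
Normal n = (Well 2→Well 3) × (Well 2→Well 4) = (12287.6, -46309.9, 78013).
So ∂z/∂E = −n_x/n_z = −0.15751 and ∂z/∂N = −n_y/n_z = 0.59362.
|∇z| = √(a²+b²) = 0.61416, so dip δ = arctan(0.61416) = 31.56°.
True thickness = vertical thickness × cos δ = 158 × cos 31.56° = 134.6 ft.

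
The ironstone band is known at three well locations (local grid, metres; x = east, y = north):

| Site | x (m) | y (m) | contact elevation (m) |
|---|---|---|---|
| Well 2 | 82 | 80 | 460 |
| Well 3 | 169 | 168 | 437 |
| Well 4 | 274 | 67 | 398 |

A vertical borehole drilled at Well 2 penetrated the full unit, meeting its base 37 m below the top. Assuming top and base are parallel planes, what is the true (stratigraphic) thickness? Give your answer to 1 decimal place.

35.2 m

Two edge vectors: Well 2→Well 3 = (87, 88, -23), Well 2→Well 4 = (192, -13, -62).
Normal n = (Well 2→Well 3) × (Well 2→Well 4) = (-5755, 978, -18027).
So ∂z/∂x = −n_x/n_z = −0.31924 and ∂z/∂y = −n_y/n_z = 0.05425.
|∇z| = √(a²+b²) = 0.32382, so dip δ = arctan(0.32382) = 17.94°.
True thickness = vertical thickness × cos δ = 37 × cos 17.94° = 35.2 m.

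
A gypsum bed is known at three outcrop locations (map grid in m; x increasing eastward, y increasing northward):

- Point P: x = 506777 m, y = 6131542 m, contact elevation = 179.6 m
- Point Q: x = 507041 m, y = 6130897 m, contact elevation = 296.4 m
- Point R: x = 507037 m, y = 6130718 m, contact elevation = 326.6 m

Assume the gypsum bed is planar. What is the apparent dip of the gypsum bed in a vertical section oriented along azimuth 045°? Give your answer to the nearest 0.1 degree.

5.7°

Two edge vectors: Point P→Point Q = (264, -645, 116.8), Point P→Point R = (260, -824, 147).
Normal n = (Point P→Point Q) × (Point P→Point R) = (1428.2, -8440, -49836).
So ∂z/∂x = −n_x/n_z = 0.02866 and ∂z/∂y = −n_y/n_z = −0.16936.
Unit vector along 045° is (sin 45°, cos 45°) = (0.7071, 0.7071).
Slope in that direction = a·(0.7071) + b·(0.7071) = −0.09949.
Apparent dip = arctan|0.09949| = 5.7° (true dip is 9.7°, so apparent ≤ true as expected).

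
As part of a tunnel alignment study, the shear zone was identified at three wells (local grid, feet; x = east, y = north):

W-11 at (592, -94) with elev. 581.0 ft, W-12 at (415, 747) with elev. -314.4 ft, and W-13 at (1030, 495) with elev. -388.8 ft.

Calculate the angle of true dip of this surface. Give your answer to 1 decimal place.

53.3°

Two edge vectors: W-11→W-12 = (-177, 841, -895.4), W-11→W-13 = (438, 589, -969.8).
Normal n = (W-11→W-12) × (W-11→W-13) = (-288211.2, -563839.8, -472611).
So ∂z/∂x = −n_x/n_z = −0.60983 and ∂z/∂y = −n_y/n_z = −1.19303.
Gradient magnitude |∇z| = √(a² + b²) = √(0.37189 + 1.42332) = 1.33986.
True dip = arctan(1.33986) = 53.3°, dipping toward NNE (azimuth ≈ 027°).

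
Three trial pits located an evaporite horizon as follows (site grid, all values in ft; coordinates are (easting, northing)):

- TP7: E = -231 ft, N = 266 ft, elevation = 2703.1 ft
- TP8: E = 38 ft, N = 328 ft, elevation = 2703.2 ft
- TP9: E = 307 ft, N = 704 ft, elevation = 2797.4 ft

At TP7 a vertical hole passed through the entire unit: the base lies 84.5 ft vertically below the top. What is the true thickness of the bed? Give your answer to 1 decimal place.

80.8 ft

Let the plane be z = a·E + b·N + c.
TP8−TP7: 269a + 62b = 0.1;  TP9−TP7: 538a + 438b = 94.3.
Solving gives a = −0.06870, b = 0.29968.
|∇z| = √(a²+b²) = 0.30746, so dip δ = arctan(0.30746) = 17.09°.
True thickness = vertical thickness × cos δ = 84.5 × cos 17.09° = 80.8 ft.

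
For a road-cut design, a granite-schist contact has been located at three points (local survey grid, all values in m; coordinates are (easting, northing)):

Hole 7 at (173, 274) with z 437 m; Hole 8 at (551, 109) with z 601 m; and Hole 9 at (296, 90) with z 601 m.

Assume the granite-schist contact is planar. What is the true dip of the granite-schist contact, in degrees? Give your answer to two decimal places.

40.41°

Let the plane be z = a·E + b·N + c.
Hole 8−Hole 7: 378a − 165b = 164;  Hole 9−Hole 7: 123a − 184b = 164.
Solving gives a = 0.06326, b = −0.84902.
Gradient magnitude |∇z| = √(a² + b²) = √(0.00400 + 0.72083) = 0.85137.
True dip = arctan(0.85137) = 40.41°, dipping toward N (azimuth ≈ 356°).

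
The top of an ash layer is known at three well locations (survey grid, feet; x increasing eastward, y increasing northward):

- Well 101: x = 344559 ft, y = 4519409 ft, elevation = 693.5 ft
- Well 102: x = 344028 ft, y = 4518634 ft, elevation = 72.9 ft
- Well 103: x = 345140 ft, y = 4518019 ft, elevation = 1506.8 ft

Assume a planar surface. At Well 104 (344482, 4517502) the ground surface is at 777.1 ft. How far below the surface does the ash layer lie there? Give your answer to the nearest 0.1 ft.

Let the plane be z = a·x + b·y + c.
Well 102−Well 101: −531a − 775b = −620.6;  Well 103−Well 101: 581a − 1390b = 813.3.
Solving gives a = 1.256298780, b = −0.059993100.
Then c = 693.5 − a·344559 − b·4519409 = −161042.20.
At (344482, 4517502): z_contact = 432772.32 − 271018.95 − 161042.20 = 711.17 ft.
Depth below ground = 777.1 − 711.17 = 65.9 ft.

65.9 ft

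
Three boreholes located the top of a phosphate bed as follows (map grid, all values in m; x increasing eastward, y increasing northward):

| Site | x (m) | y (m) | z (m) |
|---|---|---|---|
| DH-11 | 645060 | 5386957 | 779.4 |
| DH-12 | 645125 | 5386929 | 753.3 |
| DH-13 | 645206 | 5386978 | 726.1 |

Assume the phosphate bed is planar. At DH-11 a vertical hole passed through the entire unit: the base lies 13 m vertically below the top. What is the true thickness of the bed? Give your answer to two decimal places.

Two edge vectors: DH-11→DH-12 = (65, -28, -26.1), DH-11→DH-13 = (146, 21, -53.3).
Normal n = (DH-11→DH-12) × (DH-11→DH-13) = (2040.5, -346.1, 5453).
So ∂z/∂x = −n_x/n_z = −0.37420 and ∂z/∂y = −n_y/n_z = 0.06347.
|∇z| = √(a²+b²) = 0.37954, so dip δ = arctan(0.37954) = 20.78°.
True thickness = vertical thickness × cos δ = 13 × cos 20.78° = 12.15 m.

12.15 m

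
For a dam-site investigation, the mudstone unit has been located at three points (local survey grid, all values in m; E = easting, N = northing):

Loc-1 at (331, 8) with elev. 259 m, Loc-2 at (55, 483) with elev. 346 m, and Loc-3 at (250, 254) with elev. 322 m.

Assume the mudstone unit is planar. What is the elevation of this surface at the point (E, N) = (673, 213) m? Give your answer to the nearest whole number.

Let the plane be z = a·E + b·N + c.
Loc-2−Loc-1: −276a + 475b = 87;  Loc-3−Loc-1: −81a + 246b = 63.
Solving gives a = 0.28969, b = 0.35148.
Then c = 259 − a·331 − b·8 = 160.30.
At (673, 213): z = 195.0 + 74.9 + 160.30 = 430.1 m.

430 m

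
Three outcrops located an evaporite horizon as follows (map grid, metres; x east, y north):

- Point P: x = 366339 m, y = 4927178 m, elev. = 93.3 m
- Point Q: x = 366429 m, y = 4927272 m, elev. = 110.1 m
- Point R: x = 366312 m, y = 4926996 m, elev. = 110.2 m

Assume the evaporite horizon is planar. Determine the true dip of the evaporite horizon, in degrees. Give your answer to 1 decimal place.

20.0°

Two edge vectors: Point P→Point Q = (90, 94, 16.8), Point P→Point R = (-27, -182, 16.9).
Normal n = (Point P→Point Q) × (Point P→Point R) = (4646.2, -1974.6, -13842).
So ∂z/∂x = −n_x/n_z = 0.33566 and ∂z/∂y = −n_y/n_z = −0.14265.
Gradient magnitude |∇z| = √(a² + b²) = √(0.11267 + 0.02035) = 0.36472.
True dip = arctan(0.36472) = 20.0°, dipping toward WNW (azimuth ≈ 293°).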